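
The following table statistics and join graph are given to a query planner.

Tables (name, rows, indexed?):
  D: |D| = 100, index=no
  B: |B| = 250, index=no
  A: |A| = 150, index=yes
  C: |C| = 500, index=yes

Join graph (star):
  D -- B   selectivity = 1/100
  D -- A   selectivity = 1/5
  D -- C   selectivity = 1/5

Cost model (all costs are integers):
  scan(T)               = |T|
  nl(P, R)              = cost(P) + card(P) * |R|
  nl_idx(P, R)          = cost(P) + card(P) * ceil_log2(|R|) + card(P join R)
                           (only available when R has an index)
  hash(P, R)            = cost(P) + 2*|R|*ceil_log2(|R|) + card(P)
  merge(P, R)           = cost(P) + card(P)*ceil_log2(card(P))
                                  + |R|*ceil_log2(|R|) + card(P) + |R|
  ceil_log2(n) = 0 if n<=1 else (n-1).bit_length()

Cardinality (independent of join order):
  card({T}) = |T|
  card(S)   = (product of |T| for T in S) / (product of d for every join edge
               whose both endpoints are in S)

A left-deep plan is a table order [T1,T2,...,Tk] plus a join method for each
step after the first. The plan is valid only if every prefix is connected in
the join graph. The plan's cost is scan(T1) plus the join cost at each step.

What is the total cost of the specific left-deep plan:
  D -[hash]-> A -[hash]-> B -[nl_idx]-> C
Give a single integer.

step 1: scan D: cost=100, card=100
step 2: join A via hash
    card(P join A) = 100*150/(5) = 3000
    cost = 100 + 2*150*8 + 100 = 2600
step 3: join B via hash
    card(P join B) = 3000*250/(100) = 7500
    cost = 2600 + 2*250*8 + 3000 = 9600
step 4: join C via nl_idx
    card(P join C) = 7500*500/(5) = 750000
    cost = 9600 + 7500*9 + 750000 = 827100

827100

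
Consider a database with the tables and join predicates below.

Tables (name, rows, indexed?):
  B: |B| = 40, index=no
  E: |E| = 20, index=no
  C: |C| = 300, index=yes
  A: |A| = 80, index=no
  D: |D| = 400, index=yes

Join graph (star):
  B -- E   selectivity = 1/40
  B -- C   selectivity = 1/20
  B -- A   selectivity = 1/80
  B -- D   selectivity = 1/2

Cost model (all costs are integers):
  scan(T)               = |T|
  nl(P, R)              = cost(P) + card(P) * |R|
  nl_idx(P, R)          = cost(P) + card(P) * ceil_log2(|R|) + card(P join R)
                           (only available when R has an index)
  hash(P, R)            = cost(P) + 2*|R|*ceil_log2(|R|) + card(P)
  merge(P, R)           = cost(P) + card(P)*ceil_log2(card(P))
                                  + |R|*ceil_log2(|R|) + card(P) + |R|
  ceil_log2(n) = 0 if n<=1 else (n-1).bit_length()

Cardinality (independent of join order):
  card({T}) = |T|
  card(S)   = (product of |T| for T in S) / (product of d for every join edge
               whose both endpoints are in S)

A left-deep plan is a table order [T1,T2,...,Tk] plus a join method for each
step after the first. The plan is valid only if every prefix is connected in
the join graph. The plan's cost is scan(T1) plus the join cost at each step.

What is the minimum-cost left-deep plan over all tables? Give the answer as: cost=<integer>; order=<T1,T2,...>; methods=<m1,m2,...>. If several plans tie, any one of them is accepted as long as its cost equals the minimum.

cost=8360; order=A,B,E,C,D; methods=hash,hash,nl_idx,merge

Selinger DP (subsets sized 1..n):
  {B}: scan cost=40, card=40
  {E}: scan cost=20, card=20
  {C}: scan cost=300, card=300
  {A}: scan cost=80, card=80
  {D}: scan cost=400, card=400
  {BE}: card=20; try (E,hash)→280, (B,merge)→420, (E,merge)→440, (B,hash)→520, (B,nl)→820, (E,nl)→840; best=280 via (E,hash)
  {BC}: card=600; try (C,nl_idx)→1000, (B,hash)→1080, (C,merge)→3320, (B,merge)→3580, (C,hash)→5480, (C,nl)→12040 …(+1); best=1000 via (C,nl_idx)
  {AB}: card=40; try (B,hash)→640, (A,merge)→960, (B,merge)→1000, (A,hash)→1200, (A,nl)→3240, (B,nl)→3280; best=640 via (B,hash)
  {BD}: card=8000; try (B,hash)→1280, (D,merge)→4320, (B,merge)→4680, (D,hash)→7280, (D,nl_idx)→8400, (D,nl)→16040 …(+1); best=1280 via (B,hash)
  {BCE}: card=300; try (C,nl_idx)→760, (E,hash)→1800, (C,merge)→3400, (C,hash)→5700, (C,nl)→6280, (E,merge)→7720 …(+1); best=760 via (C,nl_idx)
  {ABE}: card=20; try (E,hash)→880, (E,merge)→1040, (A,merge)→1040, (A,hash)→1420, (E,nl)→1440, (A,nl)→1880; best=880 via (E,hash)
  {BDE}: card=4000; try (D,merge)→4400, (D,nl_idx)→4460, (D,hash)→7500, (D,nl)→8280, (E,hash)→9480, (E,merge)→113400 …(+1); best=4400 via (D,merge)
  {ABC}: card=600; try (C,nl_idx)→1600, (A,hash)→2720, (C,merge)→3920, (C,hash)→6080, (A,merge)→8240, (C,nl)→12640 …(+1); best=1600 via (C,nl_idx)
  {BCD}: card=120000; try (D,hash)→8800, (D,merge)→11600, (C,hash)→14680, (C,merge)→116280, (D,nl_idx)→126400, (C,nl_idx)→193280 …(+2); best=8800 via (D,hash)
  {ABD}: card=8000; try (D,merge)→4920, (D,hash)→7880, (D,nl_idx)→9000, (A,hash)→10400, (D,nl)→16640, (A,merge)→113920 …(+1); best=4920 via (D,merge)
  {ABCE}: card=300; try (C,nl_idx)→1360, (A,hash)→2180, (E,hash)→2400, (C,merge)→4000, (A,merge)→4400, (C,hash)→6300 …(+4); best=1360 via (C,nl_idx)
  {BCDE}: card=60000; try (D,merge)→7760, (D,hash)→8260, (C,hash)→13800, (C,merge)→59400, (D,nl_idx)→63460, (C,nl_idx)→100400 …(+5); best=7760 via (D,merge)
  {ABDE}: card=4000; try (D,merge)→5000, (D,nl_idx)→5060, (D,hash)→8100, (D,nl)→8880, (A,hash)→9520, (E,hash)→13120 …(+4); best=5000 via (D,merge)
  {ABCD}: card=120000; try (D,hash)→9400, (D,merge)→12200, (C,hash)→18320, (C,merge)→119920, (D,nl_idx)→127000, (A,hash)→129920 …(+5); best=9400 via (D,hash)
  {ABCDE}: card=60000; try (D,merge)→8360, (D,hash)→8860, (C,hash)→14400, (C,merge)→60000, (D,nl_idx)→64060, (A,hash)→68880 …(+8); best=8360 via (D,merge)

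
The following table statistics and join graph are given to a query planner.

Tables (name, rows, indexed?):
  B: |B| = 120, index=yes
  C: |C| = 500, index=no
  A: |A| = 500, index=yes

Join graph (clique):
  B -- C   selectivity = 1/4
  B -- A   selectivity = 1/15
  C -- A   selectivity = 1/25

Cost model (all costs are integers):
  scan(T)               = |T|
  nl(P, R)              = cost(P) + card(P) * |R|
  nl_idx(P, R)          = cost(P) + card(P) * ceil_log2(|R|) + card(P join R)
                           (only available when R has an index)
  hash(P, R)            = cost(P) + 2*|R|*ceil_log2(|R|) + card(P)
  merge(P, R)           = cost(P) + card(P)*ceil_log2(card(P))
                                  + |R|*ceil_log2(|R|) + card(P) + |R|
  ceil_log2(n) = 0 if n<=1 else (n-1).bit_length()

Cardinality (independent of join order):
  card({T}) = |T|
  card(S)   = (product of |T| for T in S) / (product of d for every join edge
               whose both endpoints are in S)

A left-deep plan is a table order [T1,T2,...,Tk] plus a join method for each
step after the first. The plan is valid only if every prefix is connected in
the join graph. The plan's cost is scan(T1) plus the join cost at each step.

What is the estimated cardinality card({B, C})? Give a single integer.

15000

Tables in S: B(120), C(500)
Edges inside S: B-C(d=4)
numerator = 120 * 500 = 60000
denominator = 4 = 4
card(S) = 60000 / 4 = 15000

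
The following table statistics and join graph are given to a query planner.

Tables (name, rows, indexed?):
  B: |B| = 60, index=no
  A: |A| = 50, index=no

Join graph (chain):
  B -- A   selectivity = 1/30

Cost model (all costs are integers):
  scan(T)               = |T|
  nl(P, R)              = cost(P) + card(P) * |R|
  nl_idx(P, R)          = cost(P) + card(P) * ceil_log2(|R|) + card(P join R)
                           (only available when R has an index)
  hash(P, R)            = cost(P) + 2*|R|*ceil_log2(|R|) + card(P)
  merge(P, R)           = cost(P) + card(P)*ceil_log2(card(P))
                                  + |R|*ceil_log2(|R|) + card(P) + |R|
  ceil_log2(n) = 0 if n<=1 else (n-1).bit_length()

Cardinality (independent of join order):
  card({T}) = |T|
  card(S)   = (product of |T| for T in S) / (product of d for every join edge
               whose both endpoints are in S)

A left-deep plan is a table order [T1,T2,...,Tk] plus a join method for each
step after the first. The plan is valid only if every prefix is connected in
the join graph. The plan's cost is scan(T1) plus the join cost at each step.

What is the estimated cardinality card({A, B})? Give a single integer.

Tables in S: A(50), B(60)
Edges inside S: B-A(d=30)
numerator = 50 * 60 = 3000
denominator = 30 = 30
card(S) = 3000 / 30 = 100

100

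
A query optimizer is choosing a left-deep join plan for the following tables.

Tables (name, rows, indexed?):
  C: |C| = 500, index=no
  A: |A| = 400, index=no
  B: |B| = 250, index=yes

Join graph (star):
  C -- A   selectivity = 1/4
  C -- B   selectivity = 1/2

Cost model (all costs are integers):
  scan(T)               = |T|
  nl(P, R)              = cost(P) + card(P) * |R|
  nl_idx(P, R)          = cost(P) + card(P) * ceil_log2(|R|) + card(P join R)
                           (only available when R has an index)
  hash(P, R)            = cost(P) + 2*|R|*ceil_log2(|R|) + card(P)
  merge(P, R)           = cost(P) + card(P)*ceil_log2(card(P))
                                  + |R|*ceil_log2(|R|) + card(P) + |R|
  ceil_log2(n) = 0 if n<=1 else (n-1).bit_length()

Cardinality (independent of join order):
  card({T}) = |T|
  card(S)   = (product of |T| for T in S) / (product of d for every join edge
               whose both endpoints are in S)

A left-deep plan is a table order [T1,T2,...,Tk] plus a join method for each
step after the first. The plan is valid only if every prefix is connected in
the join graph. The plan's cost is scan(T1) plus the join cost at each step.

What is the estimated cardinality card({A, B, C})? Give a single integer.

Tables in S: A(400), B(250), C(500)
Edges inside S: C-A(d=4), C-B(d=2)
numerator = 400 * 250 * 500 = 50000000
denominator = 4 * 2 = 8
card(S) = 50000000 / 8 = 6250000

6250000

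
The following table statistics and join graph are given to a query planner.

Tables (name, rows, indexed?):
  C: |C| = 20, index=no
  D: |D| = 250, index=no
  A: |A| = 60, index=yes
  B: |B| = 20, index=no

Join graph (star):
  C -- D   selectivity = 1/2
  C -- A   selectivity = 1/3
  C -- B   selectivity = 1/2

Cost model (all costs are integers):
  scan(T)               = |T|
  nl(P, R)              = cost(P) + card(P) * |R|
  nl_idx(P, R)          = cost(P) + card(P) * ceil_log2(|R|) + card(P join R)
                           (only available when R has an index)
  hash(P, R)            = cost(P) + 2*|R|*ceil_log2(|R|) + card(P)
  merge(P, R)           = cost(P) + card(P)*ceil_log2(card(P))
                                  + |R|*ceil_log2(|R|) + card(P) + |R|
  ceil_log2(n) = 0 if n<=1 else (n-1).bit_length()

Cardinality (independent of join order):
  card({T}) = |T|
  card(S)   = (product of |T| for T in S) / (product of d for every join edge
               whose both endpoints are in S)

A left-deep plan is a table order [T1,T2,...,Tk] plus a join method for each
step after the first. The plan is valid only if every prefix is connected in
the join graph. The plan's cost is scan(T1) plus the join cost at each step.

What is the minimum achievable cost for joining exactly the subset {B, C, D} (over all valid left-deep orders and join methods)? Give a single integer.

3400

Selinger DP over subsets of {B,C,D}:
  {C}: scan cost=20, card=20
  {D}: scan cost=250, card=250
  {B}: scan cost=20, card=20
  {CD}: card=2500; try (C,hash)→700, (D,merge)→2390, (C,merge)→2620, (D,hash)→4040, (D,nl)→5020, (C,nl)→5250; best=700 via (C,hash)
  {BC}: card=200; try (C,hash)→240, (B,hash)→240, (C,merge)→260, (B,merge)→260, (C,nl)→420, (B,nl)→420; best=240 via (C,hash)
  {BCD}: card=25000; try (B,hash)→3400, (D,merge)→4290, (D,hash)→4440, (B,merge)→33320, (D,nl)→50240, (B,nl)→50700; best=3400 via (B,hash)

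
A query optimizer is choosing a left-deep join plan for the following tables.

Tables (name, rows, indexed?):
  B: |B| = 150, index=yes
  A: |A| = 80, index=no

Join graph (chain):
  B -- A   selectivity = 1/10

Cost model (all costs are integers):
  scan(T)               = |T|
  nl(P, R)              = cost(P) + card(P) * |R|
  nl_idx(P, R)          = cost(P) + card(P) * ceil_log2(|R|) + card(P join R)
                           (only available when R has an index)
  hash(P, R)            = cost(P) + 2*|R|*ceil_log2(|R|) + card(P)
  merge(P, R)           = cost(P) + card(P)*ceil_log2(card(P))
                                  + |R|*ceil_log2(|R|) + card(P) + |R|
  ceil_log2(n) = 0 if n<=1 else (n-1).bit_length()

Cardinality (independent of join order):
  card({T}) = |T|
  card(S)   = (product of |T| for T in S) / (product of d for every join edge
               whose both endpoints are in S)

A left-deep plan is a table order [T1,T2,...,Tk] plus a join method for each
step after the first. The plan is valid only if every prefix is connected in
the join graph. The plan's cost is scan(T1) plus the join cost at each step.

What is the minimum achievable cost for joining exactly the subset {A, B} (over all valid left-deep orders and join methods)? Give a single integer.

1420

Selinger DP over subsets of {A,B}:
  {B}: scan cost=150, card=150
  {A}: scan cost=80, card=80
  {AB}: card=1200; try (A,hash)→1420, (B,nl_idx)→1920, (B,merge)→2070, (A,merge)→2140, (B,hash)→2560, (B,nl)→12080 …(+1); best=1420 via (A,hash)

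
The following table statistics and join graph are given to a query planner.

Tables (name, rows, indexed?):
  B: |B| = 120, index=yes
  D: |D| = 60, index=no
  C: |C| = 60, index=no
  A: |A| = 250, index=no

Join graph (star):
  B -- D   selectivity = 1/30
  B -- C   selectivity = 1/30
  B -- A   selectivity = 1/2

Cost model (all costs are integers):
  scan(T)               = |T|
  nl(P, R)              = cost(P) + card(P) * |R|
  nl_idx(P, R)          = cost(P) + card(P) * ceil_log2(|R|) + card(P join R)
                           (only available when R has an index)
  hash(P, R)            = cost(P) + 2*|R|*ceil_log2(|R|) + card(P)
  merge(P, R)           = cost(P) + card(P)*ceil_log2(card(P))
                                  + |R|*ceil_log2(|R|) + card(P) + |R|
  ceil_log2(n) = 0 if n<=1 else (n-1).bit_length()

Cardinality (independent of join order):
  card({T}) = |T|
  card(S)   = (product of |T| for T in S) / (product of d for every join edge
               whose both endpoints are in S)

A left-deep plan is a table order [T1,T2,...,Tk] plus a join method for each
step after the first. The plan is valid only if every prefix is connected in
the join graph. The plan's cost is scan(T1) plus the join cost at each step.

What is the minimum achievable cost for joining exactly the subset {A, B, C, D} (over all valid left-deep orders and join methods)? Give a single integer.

6160

Selinger DP over subsets of {A,B,C,D}:
  {B}: scan cost=120, card=120
  {D}: scan cost=60, card=60
  {C}: scan cost=60, card=60
  {A}: scan cost=250, card=250
  {BD}: card=240; try (B,nl_idx)→720, (D,hash)→960, (B,merge)→1440, (D,merge)→1500, (B,hash)→1800, (B,nl)→7260 …(+1); best=720 via (B,nl_idx)
  {BC}: card=240; try (B,nl_idx)→720, (C,hash)→960, (B,merge)→1440, (C,merge)→1500, (B,hash)→1800, (B,nl)→7260 …(+1); best=720 via (B,nl_idx)
  {AB}: card=15000; try (B,hash)→2180, (A,merge)→3330, (B,merge)→3460, (A,hash)→4240, (B,nl_idx)→17000, (A,nl)→30120 …(+1); best=2180 via (B,hash)
  {BCD}: card=480; try (D,hash)→1680, (C,hash)→1680, (D,merge)→3300, (C,merge)→3300, (D,nl)→15120, (C,nl)→15120; best=1680 via (D,hash)
  {ABD}: card=30000; try (A,hash)→4960, (A,merge)→5130, (D,hash)→17900, (A,nl)→60720, (D,merge)→227600, (D,nl)→902180; best=4960 via (A,hash)
  {ABC}: card=30000; try (A,hash)→4960, (A,merge)→5130, (C,hash)→17900, (A,nl)→60720, (C,merge)→227600, (C,nl)→902180; best=4960 via (A,hash)
  {ABCD}: card=60000; try (A,hash)→6160, (A,merge)→8730, (D,hash)→35680, (C,hash)→35680, (A,nl)→121680, (D,merge)→485380 …(+3); best=6160 via (A,hash)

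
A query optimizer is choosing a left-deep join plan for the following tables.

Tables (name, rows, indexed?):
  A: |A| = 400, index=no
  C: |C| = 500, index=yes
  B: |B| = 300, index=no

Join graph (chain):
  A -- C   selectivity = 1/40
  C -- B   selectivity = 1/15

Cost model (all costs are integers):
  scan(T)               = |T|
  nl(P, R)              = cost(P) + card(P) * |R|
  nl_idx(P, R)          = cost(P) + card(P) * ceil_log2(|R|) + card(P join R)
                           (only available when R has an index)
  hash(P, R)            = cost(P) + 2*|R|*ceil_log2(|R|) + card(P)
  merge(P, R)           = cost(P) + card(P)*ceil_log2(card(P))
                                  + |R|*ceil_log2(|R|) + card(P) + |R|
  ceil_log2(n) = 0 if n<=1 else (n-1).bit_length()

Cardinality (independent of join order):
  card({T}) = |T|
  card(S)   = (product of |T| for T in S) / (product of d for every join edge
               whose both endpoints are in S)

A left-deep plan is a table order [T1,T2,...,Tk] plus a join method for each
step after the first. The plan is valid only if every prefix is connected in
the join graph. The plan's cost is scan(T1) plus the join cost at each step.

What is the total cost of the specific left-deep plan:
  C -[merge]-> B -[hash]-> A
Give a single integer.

step 1: scan C: cost=500, card=500
step 2: join B via merge
    card(P join B) = 500*300/(15) = 10000
    cost = 500 + 500*9 + 300*9 + 500 + 300 = 8500
step 3: join A via hash
    card(P join A) = 10000*400/(40) = 100000
    cost = 8500 + 2*400*9 + 10000 = 25700

25700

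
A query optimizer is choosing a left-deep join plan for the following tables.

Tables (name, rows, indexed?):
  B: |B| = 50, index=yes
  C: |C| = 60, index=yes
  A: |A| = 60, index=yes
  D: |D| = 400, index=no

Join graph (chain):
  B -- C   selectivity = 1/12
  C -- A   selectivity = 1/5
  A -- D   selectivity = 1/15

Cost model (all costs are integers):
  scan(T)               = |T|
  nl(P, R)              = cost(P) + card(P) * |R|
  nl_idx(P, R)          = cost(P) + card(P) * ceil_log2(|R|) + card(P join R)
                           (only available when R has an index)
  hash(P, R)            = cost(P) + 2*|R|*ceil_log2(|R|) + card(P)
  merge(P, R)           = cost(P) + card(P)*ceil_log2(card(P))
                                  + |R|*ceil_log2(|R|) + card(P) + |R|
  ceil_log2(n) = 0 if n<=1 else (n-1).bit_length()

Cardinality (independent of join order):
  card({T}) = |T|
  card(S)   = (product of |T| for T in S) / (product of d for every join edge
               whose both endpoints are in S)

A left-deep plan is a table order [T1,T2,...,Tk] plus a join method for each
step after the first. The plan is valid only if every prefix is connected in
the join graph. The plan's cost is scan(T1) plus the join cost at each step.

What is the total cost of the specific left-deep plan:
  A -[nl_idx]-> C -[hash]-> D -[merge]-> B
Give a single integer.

316610

step 1: scan A: cost=60, card=60
step 2: join C via nl_idx
    card(P join C) = 60*60/(5) = 720
    cost = 60 + 60*6 + 720 = 1140
step 3: join D via hash
    card(P join D) = 720*400/(15) = 19200
    cost = 1140 + 2*400*9 + 720 = 9060
step 4: join B via merge
    card(P join B) = 19200*50/(12) = 80000
    cost = 9060 + 19200*15 + 50*6 + 19200 + 50 = 316610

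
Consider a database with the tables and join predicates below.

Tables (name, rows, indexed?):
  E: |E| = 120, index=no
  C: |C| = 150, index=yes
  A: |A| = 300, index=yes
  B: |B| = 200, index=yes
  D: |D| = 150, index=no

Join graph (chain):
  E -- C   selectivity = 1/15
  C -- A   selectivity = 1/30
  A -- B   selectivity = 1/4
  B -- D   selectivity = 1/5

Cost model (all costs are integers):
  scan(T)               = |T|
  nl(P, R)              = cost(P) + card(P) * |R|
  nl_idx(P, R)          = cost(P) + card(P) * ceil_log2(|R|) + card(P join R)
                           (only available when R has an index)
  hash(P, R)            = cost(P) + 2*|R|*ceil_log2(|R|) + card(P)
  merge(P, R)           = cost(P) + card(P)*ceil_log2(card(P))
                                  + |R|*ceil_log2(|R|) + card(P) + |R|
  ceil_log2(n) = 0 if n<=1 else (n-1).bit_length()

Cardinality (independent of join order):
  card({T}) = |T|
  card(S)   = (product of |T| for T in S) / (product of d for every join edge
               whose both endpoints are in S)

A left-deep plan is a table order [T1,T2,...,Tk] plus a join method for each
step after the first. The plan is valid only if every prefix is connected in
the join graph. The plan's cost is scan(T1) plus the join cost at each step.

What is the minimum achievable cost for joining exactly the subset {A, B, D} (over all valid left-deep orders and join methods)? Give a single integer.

14200

Selinger DP over subsets of {A,B,D}:
  {A}: scan cost=300, card=300
  {B}: scan cost=200, card=200
  {D}: scan cost=150, card=150
  {AB}: card=15000; try (B,hash)→3800, (A,merge)→5000, (B,merge)→5100, (A,hash)→5800, (A,nl_idx)→17000, (B,nl_idx)→17700 …(+2); best=3800 via (B,hash)
  {BD}: card=6000; try (D,hash)→2800, (B,merge)→3300, (D,merge)→3350, (B,hash)→3500, (B,nl_idx)→7350, (B,nl)→30150 …(+1); best=2800 via (D,hash)
  {ABD}: card=450000; try (A,hash)→14200, (D,hash)→21200, (A,merge)→89800, (D,merge)→230150, (A,nl_idx)→506800, (A,nl)→1802800 …(+1); best=14200 via (A,hash)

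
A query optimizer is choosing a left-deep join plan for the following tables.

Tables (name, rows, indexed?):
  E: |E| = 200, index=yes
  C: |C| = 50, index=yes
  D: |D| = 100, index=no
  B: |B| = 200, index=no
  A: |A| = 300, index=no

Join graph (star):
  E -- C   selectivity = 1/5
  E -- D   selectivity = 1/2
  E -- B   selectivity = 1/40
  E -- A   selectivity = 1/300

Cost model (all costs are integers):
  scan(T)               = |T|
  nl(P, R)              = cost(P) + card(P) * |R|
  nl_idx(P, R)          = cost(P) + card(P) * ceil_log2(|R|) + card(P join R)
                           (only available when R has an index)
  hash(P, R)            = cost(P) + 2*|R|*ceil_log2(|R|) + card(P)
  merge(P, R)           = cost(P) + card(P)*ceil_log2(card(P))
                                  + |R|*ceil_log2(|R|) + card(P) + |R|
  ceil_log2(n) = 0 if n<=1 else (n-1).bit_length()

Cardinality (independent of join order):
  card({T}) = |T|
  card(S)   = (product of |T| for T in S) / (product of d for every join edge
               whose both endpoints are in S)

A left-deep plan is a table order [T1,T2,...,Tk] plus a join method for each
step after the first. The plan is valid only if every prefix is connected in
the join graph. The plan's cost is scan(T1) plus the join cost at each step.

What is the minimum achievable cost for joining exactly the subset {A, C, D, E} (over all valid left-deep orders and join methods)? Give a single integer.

Selinger DP over subsets of {A,C,D,E}:
  {E}: scan cost=200, card=200
  {C}: scan cost=50, card=50
  {D}: scan cost=100, card=100
  {A}: scan cost=300, card=300
  {CE}: card=2000; try (C,hash)→1000, (E,merge)→2200, (C,merge)→2350, (E,nl_idx)→2450, (E,hash)→3300, (C,nl_idx)→3400 …(+2); best=1000 via (C,hash)
  {DE}: card=10000; try (D,hash)→1800, (E,merge)→2700, (D,merge)→2800, (E,hash)→3400, (E,nl_idx)→10900, (E,nl)→20100 …(+1); best=1800 via (D,hash)
  {AE}: card=200; try (E,nl_idx)→2900, (E,hash)→3800, (A,merge)→5000, (E,merge)→5100, (A,hash)→5800, (A,nl)→60200 …(+1); best=2900 via (E,nl_idx)
  {CDE}: card=100000; try (D,hash)→4400, (C,hash)→12400, (D,merge)→25800, (C,merge)→152150, (C,nl_idx)→161800, (D,nl)→201000 …(+1); best=4400 via (D,hash)
  {ACE}: card=2000; try (C,hash)→3700, (C,merge)→5050, (C,nl_idx)→6100, (A,hash)→8400, (C,nl)→12900, (A,merge)→28000 …(+1); best=3700 via (C,hash)
  {ADE}: card=10000; try (D,hash)→4500, (D,merge)→5500, (A,hash)→17200, (D,nl)→22900, (A,merge)→154800, (A,nl)→3001800; best=4500 via (D,hash)
  {ACDE}: card=100000; try (D,hash)→7100, (C,hash)→15100, (D,merge)→28500, (A,hash)→109800, (C,merge)→154850, (C,nl_idx)→164500 …(+4); best=7100 via (D,hash)

7100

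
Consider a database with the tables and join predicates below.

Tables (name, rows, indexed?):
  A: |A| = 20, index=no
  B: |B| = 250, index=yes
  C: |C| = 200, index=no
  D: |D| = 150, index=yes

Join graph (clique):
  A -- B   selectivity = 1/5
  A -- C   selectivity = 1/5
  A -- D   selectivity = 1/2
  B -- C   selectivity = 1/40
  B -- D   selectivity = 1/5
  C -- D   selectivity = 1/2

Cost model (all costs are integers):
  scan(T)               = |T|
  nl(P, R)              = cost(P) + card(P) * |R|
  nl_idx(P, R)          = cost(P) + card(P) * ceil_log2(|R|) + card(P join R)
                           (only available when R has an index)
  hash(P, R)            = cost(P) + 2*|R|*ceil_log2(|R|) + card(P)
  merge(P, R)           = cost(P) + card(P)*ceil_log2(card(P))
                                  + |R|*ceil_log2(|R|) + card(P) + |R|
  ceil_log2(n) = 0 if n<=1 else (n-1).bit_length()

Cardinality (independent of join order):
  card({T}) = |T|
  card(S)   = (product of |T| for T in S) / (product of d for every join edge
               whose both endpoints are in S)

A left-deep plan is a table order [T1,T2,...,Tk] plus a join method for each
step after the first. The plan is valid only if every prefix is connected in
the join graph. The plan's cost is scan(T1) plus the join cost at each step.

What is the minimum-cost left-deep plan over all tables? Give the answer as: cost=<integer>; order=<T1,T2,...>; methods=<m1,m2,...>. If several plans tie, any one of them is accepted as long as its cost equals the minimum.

Selinger DP (subsets sized 1..n):
  {A}: scan cost=20, card=20
  {B}: scan cost=250, card=250
  {C}: scan cost=200, card=200
  {D}: scan cost=150, card=150
  {AB}: card=1000; try (A,hash)→700, (B,nl_idx)→1180, (B,merge)→2390, (A,merge)→2620, (B,hash)→4040, (B,nl)→5020 …(+1); best=700 via (A,hash)
  {AC}: card=800; try (A,hash)→600, (C,merge)→1940, (A,merge)→2120, (C,hash)→3240, (C,nl)→4020, (A,nl)→4200; best=600 via (A,hash)
  {AD}: card=1500; try (A,hash)→500, (D,merge)→1490, (A,merge)→1620, (D,nl_idx)→1680, (D,hash)→2440, (D,nl)→3020 …(+1); best=500 via (A,hash)
  {BC}: card=1250; try (B,nl_idx)→3050, (C,hash)→3700, (B,merge)→4250, (C,merge)→4300, (B,hash)→4400, (B,nl)→50200 …(+1); best=3050 via (B,nl_idx)
  {BD}: card=7500; try (D,hash)→2900, (B,merge)→3750, (D,merge)→3850, (B,hash)→4300, (B,nl_idx)→8850, (D,nl_idx)→9750 …(+2); best=2900 via (D,hash)
  {CD}: card=15000; try (D,hash)→2800, (C,merge)→3300, (D,merge)→3350, (C,hash)→3500, (D,nl_idx)→16800, (C,nl)→30150 …(+1); best=2800 via (D,hash)
  {ABC}: card=1000; try (A,hash)→4500, (C,hash)→4900, (B,hash)→5400, (B,nl_idx)→8000, (B,merge)→11650, (C,merge)→13500 …(+4); best=4500 via (A,hash)
  {ABD}: card=15000; try (D,hash)→4100, (B,hash)→6000, (A,hash)→10600, (D,merge)→13050, (B,merge)→20750, (D,nl_idx)→23700 …(+5); best=4100 via (D,hash)
  {ACD}: card=30000; try (D,hash)→3800, (C,hash)→5200, (D,merge)→10750, (A,hash)→18000, (C,merge)→20300, (D,nl_idx)→37000 …(+4); best=3800 via (D,hash)
  {BCD}: card=18750; try (D,hash)→6700, (C,hash)→13600, (D,merge)→19400, (B,hash)→21800, (D,nl_idx)→31800, (C,merge)→109700 …(+5); best=6700 via (D,hash)
  {ABCD}: card=7500; try (D,hash)→7900, (D,merge)→16850, (D,nl_idx)→20000, (C,hash)→22300, (A,hash)→25650, (B,hash)→37800 …(+8); best=7900 via (D,hash)

cost=7900; order=C,B,A,D; methods=nl_idx,hash,hash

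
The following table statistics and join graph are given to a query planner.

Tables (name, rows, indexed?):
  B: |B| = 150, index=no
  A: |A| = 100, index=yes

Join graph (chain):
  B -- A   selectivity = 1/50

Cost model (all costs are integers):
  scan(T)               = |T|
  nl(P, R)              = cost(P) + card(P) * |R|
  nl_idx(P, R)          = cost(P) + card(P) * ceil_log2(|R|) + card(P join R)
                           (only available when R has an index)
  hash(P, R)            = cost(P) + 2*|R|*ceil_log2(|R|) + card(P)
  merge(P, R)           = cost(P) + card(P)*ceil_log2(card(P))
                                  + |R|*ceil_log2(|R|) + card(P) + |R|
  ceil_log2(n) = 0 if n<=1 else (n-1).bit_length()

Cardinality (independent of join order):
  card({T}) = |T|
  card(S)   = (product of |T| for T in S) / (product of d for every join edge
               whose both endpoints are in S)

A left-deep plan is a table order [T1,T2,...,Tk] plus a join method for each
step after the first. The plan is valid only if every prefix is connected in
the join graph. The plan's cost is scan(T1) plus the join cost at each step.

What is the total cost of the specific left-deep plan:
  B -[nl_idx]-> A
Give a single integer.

1500

step 1: scan B: cost=150, card=150
step 2: join A via nl_idx
    card(P join A) = 150*100/(50) = 300
    cost = 150 + 150*7 + 300 = 1500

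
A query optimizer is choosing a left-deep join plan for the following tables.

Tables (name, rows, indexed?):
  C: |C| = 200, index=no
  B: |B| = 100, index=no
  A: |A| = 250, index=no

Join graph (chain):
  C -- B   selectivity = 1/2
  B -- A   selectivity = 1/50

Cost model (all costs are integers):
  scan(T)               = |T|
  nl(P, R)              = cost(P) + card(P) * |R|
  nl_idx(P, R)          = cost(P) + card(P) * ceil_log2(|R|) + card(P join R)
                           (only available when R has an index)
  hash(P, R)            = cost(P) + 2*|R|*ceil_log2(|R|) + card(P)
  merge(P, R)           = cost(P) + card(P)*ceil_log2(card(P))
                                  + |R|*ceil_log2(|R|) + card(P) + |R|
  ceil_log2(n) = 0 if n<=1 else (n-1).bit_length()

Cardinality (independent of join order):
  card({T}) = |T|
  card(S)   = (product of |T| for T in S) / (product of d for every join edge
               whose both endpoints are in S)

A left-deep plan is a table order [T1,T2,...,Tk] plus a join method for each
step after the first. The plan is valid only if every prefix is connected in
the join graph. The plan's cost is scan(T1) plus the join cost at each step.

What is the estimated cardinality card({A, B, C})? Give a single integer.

Tables in S: A(250), B(100), C(200)
Edges inside S: C-B(d=2), B-A(d=50)
numerator = 250 * 100 * 200 = 5000000
denominator = 2 * 50 = 100
card(S) = 5000000 / 100 = 50000

50000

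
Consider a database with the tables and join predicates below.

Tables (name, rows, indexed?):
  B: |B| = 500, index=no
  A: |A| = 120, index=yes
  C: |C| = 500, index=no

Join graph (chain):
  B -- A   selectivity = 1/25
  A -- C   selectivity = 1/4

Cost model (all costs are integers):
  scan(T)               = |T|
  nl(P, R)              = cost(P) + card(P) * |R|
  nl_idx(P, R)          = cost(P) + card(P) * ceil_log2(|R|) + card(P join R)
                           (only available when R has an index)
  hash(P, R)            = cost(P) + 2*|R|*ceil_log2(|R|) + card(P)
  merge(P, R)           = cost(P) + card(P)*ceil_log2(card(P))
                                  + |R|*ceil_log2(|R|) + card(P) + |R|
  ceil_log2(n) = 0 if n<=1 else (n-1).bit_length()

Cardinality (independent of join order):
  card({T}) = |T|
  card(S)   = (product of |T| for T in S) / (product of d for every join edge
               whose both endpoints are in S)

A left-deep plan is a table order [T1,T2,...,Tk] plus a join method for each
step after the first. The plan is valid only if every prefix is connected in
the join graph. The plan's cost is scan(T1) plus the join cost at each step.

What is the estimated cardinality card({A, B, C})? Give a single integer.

Tables in S: A(120), B(500), C(500)
Edges inside S: B-A(d=25), A-C(d=4)
numerator = 120 * 500 * 500 = 30000000
denominator = 25 * 4 = 100
card(S) = 30000000 / 100 = 300000

300000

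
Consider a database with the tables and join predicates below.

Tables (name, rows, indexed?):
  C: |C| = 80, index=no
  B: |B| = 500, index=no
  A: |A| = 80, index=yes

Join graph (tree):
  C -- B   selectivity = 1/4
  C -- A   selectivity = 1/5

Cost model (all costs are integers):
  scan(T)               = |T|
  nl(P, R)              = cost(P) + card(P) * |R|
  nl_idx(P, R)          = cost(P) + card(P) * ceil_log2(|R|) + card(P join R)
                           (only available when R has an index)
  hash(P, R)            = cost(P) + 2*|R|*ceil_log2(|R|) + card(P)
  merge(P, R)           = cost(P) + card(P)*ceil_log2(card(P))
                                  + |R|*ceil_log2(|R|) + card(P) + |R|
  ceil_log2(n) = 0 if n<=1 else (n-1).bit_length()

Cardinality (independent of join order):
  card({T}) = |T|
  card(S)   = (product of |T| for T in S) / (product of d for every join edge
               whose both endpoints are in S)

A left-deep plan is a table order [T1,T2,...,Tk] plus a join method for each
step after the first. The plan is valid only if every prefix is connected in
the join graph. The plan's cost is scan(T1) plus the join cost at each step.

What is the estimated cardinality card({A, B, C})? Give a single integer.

Tables in S: A(80), B(500), C(80)
Edges inside S: C-B(d=4), C-A(d=5)
numerator = 80 * 500 * 80 = 3200000
denominator = 4 * 5 = 20
card(S) = 3200000 / 20 = 160000

160000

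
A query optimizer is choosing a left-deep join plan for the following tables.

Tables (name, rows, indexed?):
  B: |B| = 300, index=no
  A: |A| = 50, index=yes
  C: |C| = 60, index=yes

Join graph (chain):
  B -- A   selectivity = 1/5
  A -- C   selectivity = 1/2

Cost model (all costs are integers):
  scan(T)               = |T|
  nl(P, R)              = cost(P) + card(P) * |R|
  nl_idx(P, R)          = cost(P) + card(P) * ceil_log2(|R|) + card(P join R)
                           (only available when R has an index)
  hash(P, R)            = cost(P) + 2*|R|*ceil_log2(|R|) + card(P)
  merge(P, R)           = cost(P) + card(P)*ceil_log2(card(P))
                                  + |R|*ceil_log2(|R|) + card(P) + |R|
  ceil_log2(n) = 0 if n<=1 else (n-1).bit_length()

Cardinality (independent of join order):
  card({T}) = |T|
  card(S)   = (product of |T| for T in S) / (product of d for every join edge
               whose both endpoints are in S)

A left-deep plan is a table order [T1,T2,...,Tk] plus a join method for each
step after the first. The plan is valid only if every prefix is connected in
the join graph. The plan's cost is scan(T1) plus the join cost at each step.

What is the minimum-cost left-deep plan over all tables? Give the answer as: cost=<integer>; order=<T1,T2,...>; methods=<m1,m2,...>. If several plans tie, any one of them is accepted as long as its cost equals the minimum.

cost=4920; order=B,A,C; methods=hash,hash

Selinger DP (subsets sized 1..n):
  {B}: scan cost=300, card=300
  {A}: scan cost=50, card=50
  {C}: scan cost=60, card=60
  {AB}: card=3000; try (A,hash)→1200, (B,merge)→3400, (A,merge)→3650, (A,nl_idx)→5100, (B,hash)→5500, (B,nl)→15050 …(+1); best=1200 via (A,hash)
  {AC}: card=1500; try (A,hash)→720, (C,hash)→820, (C,merge)→820, (A,merge)→830, (C,nl_idx)→1850, (A,nl_idx)→1920 …(+2); best=720 via (A,hash)
  {ABC}: card=90000; try (C,hash)→4920, (B,hash)→7620, (B,merge)→21720, (C,merge)→40620, (C,nl_idx)→109200, (C,nl)→181200 …(+1); best=4920 via (C,hash)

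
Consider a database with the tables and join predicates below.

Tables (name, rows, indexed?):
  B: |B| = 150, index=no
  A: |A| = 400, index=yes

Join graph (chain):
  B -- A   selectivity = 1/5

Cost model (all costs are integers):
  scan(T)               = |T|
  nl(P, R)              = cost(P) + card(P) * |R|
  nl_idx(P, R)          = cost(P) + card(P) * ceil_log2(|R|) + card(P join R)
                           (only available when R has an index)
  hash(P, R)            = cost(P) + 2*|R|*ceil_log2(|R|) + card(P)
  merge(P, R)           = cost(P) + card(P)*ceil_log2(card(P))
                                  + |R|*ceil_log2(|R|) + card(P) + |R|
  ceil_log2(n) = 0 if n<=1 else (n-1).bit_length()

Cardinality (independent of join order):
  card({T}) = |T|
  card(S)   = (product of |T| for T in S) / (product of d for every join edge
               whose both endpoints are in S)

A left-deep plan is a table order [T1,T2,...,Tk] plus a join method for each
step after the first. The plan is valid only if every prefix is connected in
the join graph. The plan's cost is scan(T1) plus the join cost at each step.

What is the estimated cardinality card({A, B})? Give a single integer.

12000

Tables in S: A(400), B(150)
Edges inside S: B-A(d=5)
numerator = 400 * 150 = 60000
denominator = 5 = 5
card(S) = 60000 / 5 = 12000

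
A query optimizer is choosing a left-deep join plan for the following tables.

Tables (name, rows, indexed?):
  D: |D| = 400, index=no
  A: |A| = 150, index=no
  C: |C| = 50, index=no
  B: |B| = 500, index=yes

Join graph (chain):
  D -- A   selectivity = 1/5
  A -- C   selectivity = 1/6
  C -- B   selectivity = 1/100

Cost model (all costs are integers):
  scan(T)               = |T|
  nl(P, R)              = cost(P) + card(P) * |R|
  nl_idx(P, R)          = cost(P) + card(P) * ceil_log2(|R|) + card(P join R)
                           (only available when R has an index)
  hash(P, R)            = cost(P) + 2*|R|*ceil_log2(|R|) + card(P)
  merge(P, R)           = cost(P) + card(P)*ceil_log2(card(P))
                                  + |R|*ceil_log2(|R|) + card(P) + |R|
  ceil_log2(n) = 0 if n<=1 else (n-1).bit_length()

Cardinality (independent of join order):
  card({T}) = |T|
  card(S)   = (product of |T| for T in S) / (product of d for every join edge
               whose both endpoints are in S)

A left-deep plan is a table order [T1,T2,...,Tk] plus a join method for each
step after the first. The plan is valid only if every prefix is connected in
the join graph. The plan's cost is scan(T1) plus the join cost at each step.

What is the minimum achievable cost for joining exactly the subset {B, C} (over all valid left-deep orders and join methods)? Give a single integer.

750

Selinger DP over subsets of {B,C}:
  {C}: scan cost=50, card=50
  {B}: scan cost=500, card=500
  {BC}: card=250; try (B,nl_idx)→750, (C,hash)→1600, (B,merge)→5400, (C,merge)→5850, (B,hash)→9100, (B,nl)→25050 …(+1); best=750 via (B,nl_idx)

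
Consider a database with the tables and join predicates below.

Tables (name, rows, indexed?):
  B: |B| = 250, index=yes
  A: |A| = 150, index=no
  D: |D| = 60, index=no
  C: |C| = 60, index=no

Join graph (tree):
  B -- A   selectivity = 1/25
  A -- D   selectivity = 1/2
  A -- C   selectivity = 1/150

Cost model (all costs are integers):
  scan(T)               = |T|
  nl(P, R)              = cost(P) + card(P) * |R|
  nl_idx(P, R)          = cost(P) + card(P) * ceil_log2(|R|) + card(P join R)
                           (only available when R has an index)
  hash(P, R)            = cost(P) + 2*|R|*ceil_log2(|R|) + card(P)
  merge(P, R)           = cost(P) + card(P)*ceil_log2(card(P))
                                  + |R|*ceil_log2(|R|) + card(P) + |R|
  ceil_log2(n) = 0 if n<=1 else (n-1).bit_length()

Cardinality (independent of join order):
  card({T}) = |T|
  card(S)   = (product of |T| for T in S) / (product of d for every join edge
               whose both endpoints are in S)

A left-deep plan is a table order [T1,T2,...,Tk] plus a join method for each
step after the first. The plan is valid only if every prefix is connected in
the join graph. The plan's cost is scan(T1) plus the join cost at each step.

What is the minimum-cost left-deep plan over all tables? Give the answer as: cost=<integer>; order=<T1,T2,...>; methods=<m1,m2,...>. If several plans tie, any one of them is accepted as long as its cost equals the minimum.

cost=3420; order=A,C,B,D; methods=hash,nl_idx,hash

Selinger DP (subsets sized 1..n):
  {B}: scan cost=250, card=250
  {A}: scan cost=150, card=150
  {D}: scan cost=60, card=60
  {C}: scan cost=60, card=60
  {AB}: card=1500; try (B,nl_idx)→2850, (A,hash)→2900, (B,merge)→3750, (A,merge)→3850, (B,hash)→4300, (B,nl)→37650 …(+1); best=2850 via (B,nl_idx)
  {AD}: card=4500; try (D,hash)→1020, (A,merge)→1830, (D,merge)→1920, (A,hash)→2520, (A,nl)→9060, (D,nl)→9150; best=1020 via (D,hash)
  {AC}: card=60; try (C,hash)→1020, (A,merge)→1830, (C,merge)→1920, (A,hash)→2520, (A,nl)→9060, (C,nl)→9150; best=1020 via (C,hash)
  {ABD}: card=45000; try (D,hash)→5070, (B,hash)→9520, (D,merge)→21270, (B,merge)→66270, (B,nl_idx)→82020, (D,nl)→92850 …(+1); best=5070 via (D,hash)
  {ABC}: card=600; try (B,nl_idx)→2100, (B,merge)→3690, (C,hash)→5070, (B,hash)→5080, (B,nl)→16020, (C,merge)→21270 …(+1); best=2100 via (B,nl_idx)
  {ACD}: card=1800; try (D,hash)→1800, (D,merge)→1860, (D,nl)→4620, (C,hash)→6240, (C,merge)→64440, (C,nl)→271020; best=1800 via (D,hash)
  {ABCD}: card=18000; try (D,hash)→3420, (B,hash)→7600, (D,merge)→9120, (B,merge)→25650, (B,nl_idx)→34200, (D,nl)→38100 …(+4); best=3420 via (D,hash)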